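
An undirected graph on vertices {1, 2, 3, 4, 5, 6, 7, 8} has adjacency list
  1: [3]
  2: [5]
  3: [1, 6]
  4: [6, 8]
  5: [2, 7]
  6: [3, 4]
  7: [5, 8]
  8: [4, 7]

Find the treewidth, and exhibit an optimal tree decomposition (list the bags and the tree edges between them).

Treewidth 1.
One such decomposition:
Bags: B1 = {1, 3}  B2 = {3, 6}  B3 = {4, 6}  B4 = {4, 8}  B5 = {7, 8}  B6 = {5, 7}  B7 = {2, 5}
Tree: B1–B2, B2–B3, B3–B4, B4–B5, B5–B6, B6–B7

The largest bag has 2 vertices, giving width 1; this decomposition certifies tw(G) ≤ 1. Any graph with an edge has treewidth ≥ 1, and G has the edge 1–3. Therefore the treewidth is 1.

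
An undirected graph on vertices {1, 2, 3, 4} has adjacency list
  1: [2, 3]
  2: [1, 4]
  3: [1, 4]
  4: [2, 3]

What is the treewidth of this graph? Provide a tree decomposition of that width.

Every bag has size at most 3, so the width is 3 − 1 = 2 and tw(G) ≤ 2. Since 1–2–4–3–1 is a cycle in G, G is not acyclic. Forests are exactly the graphs of treewidth ≤ 1, so tw(G) ≥ 2. Combining the bounds, tw(G) = 2.

Treewidth 2.
Bags: B1 = {1, 2, 4}  B2 = {1, 3, 4}
Tree: B1–B2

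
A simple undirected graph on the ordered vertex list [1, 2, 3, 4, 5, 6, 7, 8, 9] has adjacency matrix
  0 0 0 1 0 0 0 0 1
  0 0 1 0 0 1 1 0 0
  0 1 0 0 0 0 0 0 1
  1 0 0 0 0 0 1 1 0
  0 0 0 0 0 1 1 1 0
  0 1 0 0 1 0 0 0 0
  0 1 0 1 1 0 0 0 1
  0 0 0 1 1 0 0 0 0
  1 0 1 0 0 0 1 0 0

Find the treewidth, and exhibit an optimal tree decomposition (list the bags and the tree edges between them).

Every bag has size at most 4, so the width is 4 − 1 = 3 and tw(G) ≤ 3. For the lower bound: the 4 vertex sets {5,6,8}, {4}, {7}, {1,2,3,9} are disjoint, each induces a connected subgraph, and every pair is joined by at least one edge of G. Contracting each set to a single vertex therefore yields K_{4} as a minor, and since treewidth is minor-monotone, tw(G) ≥ tw(K_{4}) = 3. Hence tw(G) = 3 exactly.

Treewidth 3.
Bags: B1 = {4, 5, 6, 8}  B2 = {4, 5, 6, 7}  B3 = {2, 4, 6, 7}  B4 = {1, 2, 4, 7}  B5 = {1, 2, 7, 9}  B6 = {1, 2, 3, 9}
Tree: B1–B2, B2–B3, B3–B4, B4–B5, B5–B6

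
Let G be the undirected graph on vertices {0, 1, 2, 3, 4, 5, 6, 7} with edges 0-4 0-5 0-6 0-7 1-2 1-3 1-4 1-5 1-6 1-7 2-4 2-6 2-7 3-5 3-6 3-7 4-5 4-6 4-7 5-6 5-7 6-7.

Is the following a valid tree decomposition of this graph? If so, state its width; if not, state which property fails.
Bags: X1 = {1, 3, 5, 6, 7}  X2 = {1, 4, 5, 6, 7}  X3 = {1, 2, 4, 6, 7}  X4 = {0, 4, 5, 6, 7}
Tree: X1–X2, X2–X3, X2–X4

Yes; width 4.

Vertex coverage: the bags together contain {0, 1, 2, 3, 4, 5, 6, 7}, the full vertex set. Edge coverage: each edge of G has both endpoints in at least one bag. Running intersection: for every vertex, the bags containing it form a connected subtree. All three properties hold, so this is a valid tree decomposition of width max|bag| − 1 = 4, and hence tw(G) ≤ 4.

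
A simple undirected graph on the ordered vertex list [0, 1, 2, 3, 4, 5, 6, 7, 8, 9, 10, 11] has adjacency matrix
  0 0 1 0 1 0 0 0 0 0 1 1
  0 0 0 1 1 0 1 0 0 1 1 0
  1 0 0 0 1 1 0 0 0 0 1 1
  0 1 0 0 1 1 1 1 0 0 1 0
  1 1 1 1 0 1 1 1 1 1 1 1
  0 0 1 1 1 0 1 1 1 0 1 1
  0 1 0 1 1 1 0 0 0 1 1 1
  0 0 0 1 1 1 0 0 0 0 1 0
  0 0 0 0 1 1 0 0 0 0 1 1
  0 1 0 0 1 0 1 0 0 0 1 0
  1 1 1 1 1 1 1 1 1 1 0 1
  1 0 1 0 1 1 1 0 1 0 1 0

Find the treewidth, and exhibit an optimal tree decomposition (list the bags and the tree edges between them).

Treewidth 4.
Bags: B1 = {3, 4, 5, 6, 10}  B2 = {4, 5, 6, 10, 11}  B3 = {2, 4, 5, 10, 11}  B4 = {3, 4, 5, 7, 10}  B5 = {1, 3, 4, 6, 10}  B6 = {0, 2, 4, 10, 11}  B7 = {4, 5, 8, 10, 11}  B8 = {1, 4, 6, 9, 10}
Tree: B1–B2, B2–B3, B1–B4, B1–B5, B3–B6, B2–B7, B5–B8

Every bag has size at most 5, so the width is 5 − 1 = 4 and tw(G) ≤ 4. Conversely, {0, 2, 4, 10, 11} is a clique of size 5, and the vertices of any clique must share a bag in every tree decomposition; so some bag has ≥ 5 vertices and tw(G) ≥ 4. Therefore the treewidth is 4.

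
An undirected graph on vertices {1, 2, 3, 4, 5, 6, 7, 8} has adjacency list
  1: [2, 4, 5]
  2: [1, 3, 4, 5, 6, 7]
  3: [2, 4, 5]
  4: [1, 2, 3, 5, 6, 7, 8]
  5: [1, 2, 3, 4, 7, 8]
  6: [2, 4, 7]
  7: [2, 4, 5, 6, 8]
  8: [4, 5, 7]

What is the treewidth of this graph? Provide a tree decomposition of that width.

Treewidth 3.
One optimal decomposition is:
Bags: B1 = {2, 4, 5, 7}  B2 = {2, 3, 4, 5}  B3 = {2, 4, 6, 7}  B4 = {4, 5, 7, 8}  B5 = {1, 2, 4, 5}
Tree: B1–B2, B1–B3, B1–B4, B2–B5

Every bag has size at most 4, so the width is 4 − 1 = 3 and tw(G) ≤ 3. On the other hand G contains the 4-clique {4, 5, 7, 8}. A clique must lie in a single bag of any decomposition, so no decomposition can have width below 3. Hence tw(G) = 3 exactly.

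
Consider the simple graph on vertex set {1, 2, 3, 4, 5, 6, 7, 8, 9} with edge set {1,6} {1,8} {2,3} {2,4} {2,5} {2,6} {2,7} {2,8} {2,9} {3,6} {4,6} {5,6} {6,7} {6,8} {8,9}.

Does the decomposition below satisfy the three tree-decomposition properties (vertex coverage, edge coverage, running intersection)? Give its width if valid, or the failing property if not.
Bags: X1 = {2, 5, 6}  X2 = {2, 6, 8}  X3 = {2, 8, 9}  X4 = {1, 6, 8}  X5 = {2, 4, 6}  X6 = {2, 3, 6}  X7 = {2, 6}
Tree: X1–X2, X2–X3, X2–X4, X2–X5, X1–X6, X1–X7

A tree decomposition must satisfy three properties: every vertex lies in some bag; for every edge, both endpoints lie together in some bag; and for every vertex, the bags containing it form a connected subtree. Here vertex 7 appears in no bag, so the decomposition is invalid.

No — vertex 7 appears in no bag.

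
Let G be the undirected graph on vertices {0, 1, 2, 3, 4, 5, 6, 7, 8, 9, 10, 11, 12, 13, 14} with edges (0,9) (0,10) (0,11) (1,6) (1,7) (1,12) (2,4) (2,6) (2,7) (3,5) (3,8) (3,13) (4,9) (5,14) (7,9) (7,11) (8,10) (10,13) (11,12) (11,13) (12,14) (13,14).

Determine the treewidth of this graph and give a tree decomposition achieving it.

The largest bag has 4 vertices, giving width 3; this decomposition certifies tw(G) ≤ 3. For the lower bound: the 4 vertex sets {3,5,8}, {10}, {13}, {0,11,12,14} are disjoint, each induces a connected subgraph, and every pair is joined by at least one edge of G. Contracting each set to a single vertex therefore yields K_{4} as a minor, and since treewidth is minor-monotone, tw(G) ≥ tw(K_{4}) = 3. Hence tw(G) = 3 exactly.

Treewidth 3.
One optimal decomposition is:
Bags: B1 = {3, 5, 8, 10}  B2 = {3, 5, 10, 13}  B3 = {5, 10, 13, 14}  B4 = {0, 10, 13, 14}  B5 = {0, 11, 13, 14}  B6 = {0, 11, 12, 14}  B7 = {0, 9, 11, 12}  B8 = {7, 9, 11, 12}  B9 = {1, 7, 9, 12}  B10 = {1, 4, 7, 9}  B11 = {1, 2, 4, 7}  B12 = {1, 2, 4, 6}
Tree: B1–B2, B2–B3, B3–B4, B4–B5, B5–B6, B6–B7, B7–B8, B8–B9, B9–B10, B10–B11, B11–B12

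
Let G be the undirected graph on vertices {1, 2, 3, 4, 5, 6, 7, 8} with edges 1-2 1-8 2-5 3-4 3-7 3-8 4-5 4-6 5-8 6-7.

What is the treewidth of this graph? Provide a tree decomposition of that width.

Every bag has size at most 3, so the width is 3 − 1 = 2 and tw(G) ≤ 2. For the lower bound, G contains the cycle 2–1–8–5–2, so G is not a forest; only forests have treewidth ≤ 1, hence tw(G) ≥ 2. Therefore the treewidth is 2.

Treewidth 2.
One optimal decomposition is:
Bags: B1 = {1, 2, 5}  B2 = {1, 5, 8}  B3 = {4, 5, 8}  B4 = {3, 4, 8}  B5 = {3, 4, 6}  B6 = {3, 6, 7}
Tree: B1–B2, B2–B3, B3–B4, B4–B5, B5–B6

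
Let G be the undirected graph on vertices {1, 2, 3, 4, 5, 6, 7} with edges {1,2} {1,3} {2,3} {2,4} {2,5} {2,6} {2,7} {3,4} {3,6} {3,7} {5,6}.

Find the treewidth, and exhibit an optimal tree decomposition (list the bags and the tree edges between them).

Each bag holds 3 vertices, so the decomposition has width 2, which upper-bounds the treewidth. Conversely, {1, 2, 3} is a clique of size 3, and the vertices of any clique must share a bag in every tree decomposition; so some bag has ≥ 3 vertices and tw(G) ≥ 2. Hence tw(G) = 2 exactly.

Treewidth 2.
One optimal decomposition is:
Bags: B1 = {2, 3, 7}  B2 = {2, 3, 4}  B3 = {2, 3, 6}  B4 = {2, 5, 6}  B5 = {1, 2, 3}
Tree: B1–B2, B2–B3, B3–B4, B1–B5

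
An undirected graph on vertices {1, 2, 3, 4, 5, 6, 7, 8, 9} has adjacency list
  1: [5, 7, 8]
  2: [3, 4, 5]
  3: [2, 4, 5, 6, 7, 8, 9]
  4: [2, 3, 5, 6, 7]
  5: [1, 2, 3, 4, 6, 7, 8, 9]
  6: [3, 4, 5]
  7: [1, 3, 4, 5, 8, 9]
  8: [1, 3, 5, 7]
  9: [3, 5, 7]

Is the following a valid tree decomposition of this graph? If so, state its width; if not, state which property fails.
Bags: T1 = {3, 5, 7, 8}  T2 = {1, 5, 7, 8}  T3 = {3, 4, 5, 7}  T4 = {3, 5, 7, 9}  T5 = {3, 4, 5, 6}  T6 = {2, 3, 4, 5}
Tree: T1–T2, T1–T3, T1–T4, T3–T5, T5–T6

Yes; width 3.

Vertex coverage: the bags together contain {1, 2, 3, 4, 5, 6, 7, 8, 9}, the full vertex set. Edge coverage: each edge of G has both endpoints in at least one bag. Running intersection: for every vertex, the bags containing it form a connected subtree. All three properties hold, so this is a valid tree decomposition of width max|bag| − 1 = 3, and hence tw(G) ≤ 3.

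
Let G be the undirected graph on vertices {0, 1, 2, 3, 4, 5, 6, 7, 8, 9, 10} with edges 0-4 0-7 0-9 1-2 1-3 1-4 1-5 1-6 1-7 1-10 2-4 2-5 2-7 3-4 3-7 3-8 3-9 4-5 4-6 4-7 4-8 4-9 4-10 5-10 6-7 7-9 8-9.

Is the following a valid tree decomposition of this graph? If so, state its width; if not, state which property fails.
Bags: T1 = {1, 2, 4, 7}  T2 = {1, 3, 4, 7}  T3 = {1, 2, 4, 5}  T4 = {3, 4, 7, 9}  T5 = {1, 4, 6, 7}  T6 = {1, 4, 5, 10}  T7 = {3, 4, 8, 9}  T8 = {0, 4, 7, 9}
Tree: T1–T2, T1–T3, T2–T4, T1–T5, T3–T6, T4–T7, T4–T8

Checking the three conditions: (i) the bags cover all of {0, 1, 2, 3, 4, 5, 6, 7, 8, 9, 10}; (ii) for each edge, some bag contains both endpoints; (iii) the bags containing any fixed vertex form a subtree. All hold, so the decomposition is valid with width 4 − 1 = 3.

Yes; width 3.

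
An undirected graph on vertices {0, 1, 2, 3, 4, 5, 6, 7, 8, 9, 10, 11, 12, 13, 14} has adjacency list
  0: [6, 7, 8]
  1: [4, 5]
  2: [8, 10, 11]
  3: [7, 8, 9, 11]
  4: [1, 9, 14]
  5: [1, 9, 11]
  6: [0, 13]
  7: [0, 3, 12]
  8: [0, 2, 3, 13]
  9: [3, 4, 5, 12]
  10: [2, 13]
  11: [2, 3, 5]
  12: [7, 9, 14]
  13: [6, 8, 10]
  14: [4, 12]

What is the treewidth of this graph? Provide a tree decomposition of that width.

Every bag has size at most 4, so the width is 4 − 1 = 3 and tw(G) ≤ 3. For the lower bound: the 4 vertex sets {6,10,13}, {2}, {8}, {0,3,7,11} are disjoint, each induces a connected subgraph, and every pair is joined by at least one edge of G. Contracting each set to a single vertex therefore yields K_{4} as a minor, and since treewidth is minor-monotone, tw(G) ≥ tw(K_{4}) = 3. Hence tw(G) = 3 exactly.

Treewidth 3.
One optimal decomposition is:
Bags: B1 = {2, 6, 10, 13}  B2 = {2, 6, 8, 13}  B3 = {0, 2, 6, 8}  B4 = {0, 2, 8, 11}  B5 = {0, 3, 8, 11}  B6 = {0, 3, 7, 11}  B7 = {3, 5, 7, 11}  B8 = {3, 5, 7, 9}  B9 = {5, 7, 9, 12}  B10 = {1, 5, 9, 12}  B11 = {1, 4, 9, 12}  B12 = {1, 4, 12, 14}
Tree: B1–B2, B2–B3, B3–B4, B4–B5, B5–B6, B6–B7, B7–B8, B8–B9, B9–B10, B10–B11, B11–B12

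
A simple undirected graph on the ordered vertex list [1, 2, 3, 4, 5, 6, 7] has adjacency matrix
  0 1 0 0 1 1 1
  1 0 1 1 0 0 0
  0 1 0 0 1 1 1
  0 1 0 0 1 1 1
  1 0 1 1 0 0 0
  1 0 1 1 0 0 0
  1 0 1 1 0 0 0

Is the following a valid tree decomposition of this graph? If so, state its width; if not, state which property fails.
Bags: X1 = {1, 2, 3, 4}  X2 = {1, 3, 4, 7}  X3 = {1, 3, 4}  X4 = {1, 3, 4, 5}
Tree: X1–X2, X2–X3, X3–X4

A tree decomposition must satisfy three properties: every vertex lies in some bag; for every edge, both endpoints lie together in some bag; and for every vertex, the bags containing it form a connected subtree. Here vertex 6 appears in no bag, so the decomposition is invalid.

No — vertex 6 appears in no bag.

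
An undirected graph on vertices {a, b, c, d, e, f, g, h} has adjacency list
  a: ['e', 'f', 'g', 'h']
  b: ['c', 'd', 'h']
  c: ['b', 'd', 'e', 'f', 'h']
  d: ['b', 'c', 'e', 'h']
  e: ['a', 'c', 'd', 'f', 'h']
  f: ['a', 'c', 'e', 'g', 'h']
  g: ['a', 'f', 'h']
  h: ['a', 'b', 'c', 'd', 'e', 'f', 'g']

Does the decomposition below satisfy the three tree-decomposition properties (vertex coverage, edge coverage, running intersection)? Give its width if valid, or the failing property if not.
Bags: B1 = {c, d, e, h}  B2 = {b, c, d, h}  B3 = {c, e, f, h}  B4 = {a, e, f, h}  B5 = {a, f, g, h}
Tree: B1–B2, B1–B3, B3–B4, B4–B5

Yes; width 3.

Checking the three conditions: (i) the bags cover all of {a, b, c, d, e, f, g, h}; (ii) for each edge, some bag contains both endpoints; (iii) the bags containing any fixed vertex form a subtree. All hold, so the decomposition is valid with width 4 − 1 = 3.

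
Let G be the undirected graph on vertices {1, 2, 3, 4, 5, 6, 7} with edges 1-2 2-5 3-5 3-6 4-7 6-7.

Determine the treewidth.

A width-1 tree decomposition is:
Bags: B1 = {4, 7}  B2 = {6, 7}  B3 = {3, 6}  B4 = {3, 5}  B5 = {2, 5}  B6 = {1, 2}
Tree: B1–B2, B2–B3, B3–B4, B4–B5, B5–B6
Every bag has size at most 2, so the width is 2 − 1 = 1 and tw(G) ≤ 1. Since G has at least one edge (e.g. 4–7), it is not an edgeless graph, so tw(G) ≥ 1. Hence tw(G) = 1 exactly.

1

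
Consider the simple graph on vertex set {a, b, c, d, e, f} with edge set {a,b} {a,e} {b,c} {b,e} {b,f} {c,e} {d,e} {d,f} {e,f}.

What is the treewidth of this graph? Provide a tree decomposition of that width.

The largest bag has 3 vertices, giving width 2; this decomposition certifies tw(G) ≤ 2. For the lower bound, the 3 vertices {d, e, f} are pairwise adjacent, and any tree decomposition puts a clique entirely inside one bag — forcing width ≥ 2. The upper and lower bounds meet at 2, so that is the treewidth.

Treewidth 2.
Bags: B1 = {b, c, e}  B2 = {b, e, f}  B3 = {d, e, f}  B4 = {a, b, e}
Tree: B1–B2, B2–B3, B2–B4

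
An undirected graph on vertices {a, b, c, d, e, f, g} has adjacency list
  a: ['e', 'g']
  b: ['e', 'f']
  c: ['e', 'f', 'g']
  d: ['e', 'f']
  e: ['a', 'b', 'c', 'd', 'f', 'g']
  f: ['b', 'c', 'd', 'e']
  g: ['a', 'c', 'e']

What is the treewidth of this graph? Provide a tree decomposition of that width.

Every bag has size at most 3, so the width is 3 − 1 = 2 and tw(G) ≤ 2. On the other hand G contains the 3-clique {c, e, g}. A clique must lie in a single bag of any decomposition, so no decomposition can have width below 2. Therefore the treewidth is 2.

Treewidth 2.
One optimal decomposition is:
Bags: B1 = {c, e, f}  B2 = {b, e, f}  B3 = {c, e, g}  B4 = {a, e, g}  B5 = {d, e, f}
Tree: B1–B2, B1–B3, B3–B4, B1–B5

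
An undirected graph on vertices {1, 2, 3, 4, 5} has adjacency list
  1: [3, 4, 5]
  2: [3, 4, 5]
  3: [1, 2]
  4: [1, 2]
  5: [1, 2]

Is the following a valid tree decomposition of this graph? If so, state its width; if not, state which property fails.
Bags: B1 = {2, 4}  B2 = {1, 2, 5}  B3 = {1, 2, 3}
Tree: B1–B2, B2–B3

No — edge (1,4) lies in no bag.

A tree decomposition must satisfy three properties: every vertex lies in some bag; for every edge, both endpoints lie together in some bag; and for every vertex, the bags containing it form a connected subtree. Here edge (1,4) lies in no bag, so the decomposition is invalid.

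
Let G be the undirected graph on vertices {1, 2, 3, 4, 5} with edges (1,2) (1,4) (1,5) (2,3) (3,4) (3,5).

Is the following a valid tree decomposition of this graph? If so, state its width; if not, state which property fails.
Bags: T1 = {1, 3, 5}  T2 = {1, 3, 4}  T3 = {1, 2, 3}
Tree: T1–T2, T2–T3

Yes; width 2.

Checking the three conditions: (i) the bags cover all of {1, 2, 3, 4, 5}; (ii) for each edge, some bag contains both endpoints; (iii) the bags containing any fixed vertex form a subtree. All hold, so the decomposition is valid with width 3 − 1 = 2.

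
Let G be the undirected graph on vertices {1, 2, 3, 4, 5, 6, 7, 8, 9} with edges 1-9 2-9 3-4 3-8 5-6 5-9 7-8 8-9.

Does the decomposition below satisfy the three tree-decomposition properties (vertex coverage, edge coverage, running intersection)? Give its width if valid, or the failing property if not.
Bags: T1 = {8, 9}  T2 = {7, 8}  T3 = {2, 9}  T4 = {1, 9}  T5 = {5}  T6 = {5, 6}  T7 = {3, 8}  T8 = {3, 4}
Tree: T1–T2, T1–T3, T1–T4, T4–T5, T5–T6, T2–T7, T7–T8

No — edge (9,5) lies in no bag.

A tree decomposition must satisfy three properties: every vertex lies in some bag; for every edge, both endpoints lie together in some bag; and for every vertex, the bags containing it form a connected subtree. Here edge (9,5) lies in no bag, so the decomposition is invalid.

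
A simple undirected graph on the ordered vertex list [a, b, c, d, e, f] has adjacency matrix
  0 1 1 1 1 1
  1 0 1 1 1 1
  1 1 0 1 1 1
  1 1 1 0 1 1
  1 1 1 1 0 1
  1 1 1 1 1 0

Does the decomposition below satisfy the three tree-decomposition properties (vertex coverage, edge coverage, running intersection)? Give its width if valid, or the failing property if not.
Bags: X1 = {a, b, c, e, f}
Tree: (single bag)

No — vertex d appears in no bag.

A tree decomposition must satisfy three properties: every vertex lies in some bag; for every edge, both endpoints lie together in some bag; and for every vertex, the bags containing it form a connected subtree. Here vertex d appears in no bag, so the decomposition is invalid.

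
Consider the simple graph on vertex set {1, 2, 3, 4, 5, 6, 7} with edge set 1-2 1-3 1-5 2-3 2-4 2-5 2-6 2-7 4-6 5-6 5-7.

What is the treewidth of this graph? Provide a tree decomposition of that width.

The largest bag has 3 vertices, giving width 2; this decomposition certifies tw(G) ≤ 2. For the lower bound, the 3 vertices {1, 2, 3} are pairwise adjacent, and any tree decomposition puts a clique entirely inside one bag — forcing width ≥ 2. Therefore the treewidth is 2.

Treewidth 2.
One optimal decomposition is:
Bags: B1 = {2, 5, 6}  B2 = {1, 2, 5}  B3 = {2, 4, 6}  B4 = {2, 5, 7}  B5 = {1, 2, 3}
Tree: B1–B2, B1–B3, B2–B4, B2–B5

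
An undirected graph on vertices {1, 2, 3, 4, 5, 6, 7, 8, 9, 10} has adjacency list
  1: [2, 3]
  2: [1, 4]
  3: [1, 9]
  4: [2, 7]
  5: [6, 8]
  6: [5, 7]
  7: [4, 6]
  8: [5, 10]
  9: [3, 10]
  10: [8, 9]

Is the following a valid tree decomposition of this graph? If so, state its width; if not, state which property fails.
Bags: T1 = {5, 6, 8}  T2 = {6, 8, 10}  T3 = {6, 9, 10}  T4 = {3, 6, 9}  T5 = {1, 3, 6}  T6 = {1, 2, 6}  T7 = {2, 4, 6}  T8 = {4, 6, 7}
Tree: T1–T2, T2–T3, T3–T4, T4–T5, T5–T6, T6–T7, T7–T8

Yes; width 2.

Checking the three conditions: (i) the bags cover all of {1, 2, 3, 4, 5, 6, 7, 8, 9, 10}; (ii) for each edge, some bag contains both endpoints; (iii) the bags containing any fixed vertex form a subtree. All hold, so the decomposition is valid with width 3 − 1 = 2.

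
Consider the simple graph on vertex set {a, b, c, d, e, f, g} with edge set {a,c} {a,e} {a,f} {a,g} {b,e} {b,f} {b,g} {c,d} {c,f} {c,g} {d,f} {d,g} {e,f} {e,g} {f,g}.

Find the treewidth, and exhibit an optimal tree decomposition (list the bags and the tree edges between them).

Every bag has size at most 4, so the width is 4 − 1 = 3 and tw(G) ≤ 3. On the other hand G contains the 4-clique {a, e, f, g}. A clique must lie in a single bag of any decomposition, so no decomposition can have width below 3. Therefore the treewidth is 3.

Treewidth 3.
Bags: B1 = {a, e, f, g}  B2 = {b, e, f, g}  B3 = {a, c, f, g}  B4 = {c, d, f, g}
Tree: B1–B2, B1–B3, B3–B4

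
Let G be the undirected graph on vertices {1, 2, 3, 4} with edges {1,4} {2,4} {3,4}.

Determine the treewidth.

A width-1 tree decomposition is:
Bags: B1 = {3, 4}  B2 = {1, 4}  B3 = {2, 4}
Tree: B1–B2, B1–B3
Each bag holds 2 vertices, so the decomposition has width 1, which upper-bounds the treewidth. G has an edge, so its treewidth is at least 1. Combining the bounds, tw(G) = 1.

1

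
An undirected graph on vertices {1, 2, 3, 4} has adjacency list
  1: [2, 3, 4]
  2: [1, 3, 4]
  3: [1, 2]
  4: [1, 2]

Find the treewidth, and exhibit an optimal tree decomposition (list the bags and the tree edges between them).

Treewidth 2.
Bags: B1 = {1, 2, 3}  B2 = {1, 2, 4}
Tree: B1–B2

Each bag holds 3 vertices, so the decomposition has width 2, which upper-bounds the treewidth. Conversely, {1, 2, 3} is a clique of size 3, and the vertices of any clique must share a bag in every tree decomposition; so some bag has ≥ 3 vertices and tw(G) ≥ 2. Therefore the treewidth is 2.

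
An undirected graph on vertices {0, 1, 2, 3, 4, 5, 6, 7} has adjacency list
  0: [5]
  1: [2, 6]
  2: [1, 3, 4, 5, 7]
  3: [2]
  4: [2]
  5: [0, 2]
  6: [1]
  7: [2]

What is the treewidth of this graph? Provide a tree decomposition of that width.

Every bag has size at most 2, so the width is 2 − 1 = 1 and tw(G) ≤ 1. Since G has at least one edge (e.g. 5–2), it is not an edgeless graph, so tw(G) ≥ 1. Therefore the treewidth is 1.

Treewidth 1.
One optimal decomposition is:
Bags: B1 = {2, 5}  B2 = {2, 7}  B3 = {2, 4}  B4 = {1, 2}  B5 = {1, 6}  B6 = {2, 3}  B7 = {0, 5}
Tree: B1–B2, B1–B3, B2–B4, B4–B5, B3–B6, B1–B7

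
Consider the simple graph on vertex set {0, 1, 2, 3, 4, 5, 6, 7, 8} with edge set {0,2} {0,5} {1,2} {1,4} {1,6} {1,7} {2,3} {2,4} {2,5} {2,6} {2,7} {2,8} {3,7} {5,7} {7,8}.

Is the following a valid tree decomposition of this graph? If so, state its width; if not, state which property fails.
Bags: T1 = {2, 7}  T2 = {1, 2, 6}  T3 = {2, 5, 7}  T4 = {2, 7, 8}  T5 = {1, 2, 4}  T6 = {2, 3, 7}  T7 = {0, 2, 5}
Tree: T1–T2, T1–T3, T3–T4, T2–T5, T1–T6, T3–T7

No — edge (1,7) lies in no bag.

A tree decomposition must satisfy three properties: every vertex lies in some bag; for every edge, both endpoints lie together in some bag; and for every vertex, the bags containing it form a connected subtree. Here edge (1,7) lies in no bag, so the decomposition is invalid.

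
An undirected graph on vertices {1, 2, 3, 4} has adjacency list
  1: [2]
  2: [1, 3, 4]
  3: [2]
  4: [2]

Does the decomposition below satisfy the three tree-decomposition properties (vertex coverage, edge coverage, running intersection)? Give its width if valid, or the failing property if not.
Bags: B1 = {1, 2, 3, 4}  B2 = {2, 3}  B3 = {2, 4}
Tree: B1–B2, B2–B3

A tree decomposition must satisfy three properties: every vertex lies in some bag; for every edge, both endpoints lie together in some bag; and for every vertex, the bags containing it form a connected subtree. Here bags containing vertex 4 are not connected in the tree, so the decomposition is invalid.

No — bags containing vertex 4 are not connected in the tree.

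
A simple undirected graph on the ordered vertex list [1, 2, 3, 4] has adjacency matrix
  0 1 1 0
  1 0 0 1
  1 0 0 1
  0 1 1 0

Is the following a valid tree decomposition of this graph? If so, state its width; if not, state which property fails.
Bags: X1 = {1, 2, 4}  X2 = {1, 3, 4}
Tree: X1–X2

Yes; width 2.

Checking the three conditions: (i) the bags cover all of {1, 2, 3, 4}; (ii) for each edge, some bag contains both endpoints; (iii) the bags containing any fixed vertex form a subtree. All hold, so the decomposition is valid with width 3 − 1 = 2.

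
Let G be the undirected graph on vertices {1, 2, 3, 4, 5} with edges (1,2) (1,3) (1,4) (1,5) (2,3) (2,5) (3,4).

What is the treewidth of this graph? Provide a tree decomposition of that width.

Every bag has size at most 3, so the width is 3 − 1 = 2 and tw(G) ≤ 2. On the other hand G contains the 3-clique {1, 2, 3}. A clique must lie in a single bag of any decomposition, so no decomposition can have width below 2. Hence tw(G) = 2 exactly.

Treewidth 2.
One such decomposition:
Bags: B1 = {1, 2, 3}  B2 = {1, 3, 4}  B3 = {1, 2, 5}
Tree: B1–B2, B1–B3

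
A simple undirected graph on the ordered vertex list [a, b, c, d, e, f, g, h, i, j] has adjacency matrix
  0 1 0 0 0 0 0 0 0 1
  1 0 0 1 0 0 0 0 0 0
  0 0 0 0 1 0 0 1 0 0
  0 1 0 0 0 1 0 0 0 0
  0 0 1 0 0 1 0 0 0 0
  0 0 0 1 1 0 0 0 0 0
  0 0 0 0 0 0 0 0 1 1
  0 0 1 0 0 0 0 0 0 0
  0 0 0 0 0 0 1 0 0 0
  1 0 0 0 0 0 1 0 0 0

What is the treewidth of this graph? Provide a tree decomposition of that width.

Every bag has size at most 2, so the width is 2 − 1 = 1 and tw(G) ≤ 1. Since G has at least one edge (e.g. h–c), it is not an edgeless graph, so tw(G) ≥ 1. Combining the bounds, tw(G) = 1.

Treewidth 1.
One optimal decomposition is:
Bags: B1 = {c, h}  B2 = {c, e}  B3 = {e, f}  B4 = {d, f}  B5 = {b, d}  B6 = {a, b}  B7 = {a, j}  B8 = {g, j}  B9 = {g, i}
Tree: B1–B2, B2–B3, B3–B4, B4–B5, B5–B6, B6–B7, B7–B8, B8–B9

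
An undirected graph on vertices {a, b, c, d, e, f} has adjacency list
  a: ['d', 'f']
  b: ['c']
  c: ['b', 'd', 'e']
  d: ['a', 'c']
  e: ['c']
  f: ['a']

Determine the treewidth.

A width-1 tree decomposition is:
Bags: B1 = {a, d}  B2 = {c, d}  B3 = {a, f}  B4 = {c, e}  B5 = {b, c}
Tree: B1–B2, B1–B3, B2–B4, B2–B5
The largest bag has 2 vertices, giving width 1; this decomposition certifies tw(G) ≤ 1. G has an edge, so its treewidth is at least 1. Hence tw(G) = 1 exactly.

1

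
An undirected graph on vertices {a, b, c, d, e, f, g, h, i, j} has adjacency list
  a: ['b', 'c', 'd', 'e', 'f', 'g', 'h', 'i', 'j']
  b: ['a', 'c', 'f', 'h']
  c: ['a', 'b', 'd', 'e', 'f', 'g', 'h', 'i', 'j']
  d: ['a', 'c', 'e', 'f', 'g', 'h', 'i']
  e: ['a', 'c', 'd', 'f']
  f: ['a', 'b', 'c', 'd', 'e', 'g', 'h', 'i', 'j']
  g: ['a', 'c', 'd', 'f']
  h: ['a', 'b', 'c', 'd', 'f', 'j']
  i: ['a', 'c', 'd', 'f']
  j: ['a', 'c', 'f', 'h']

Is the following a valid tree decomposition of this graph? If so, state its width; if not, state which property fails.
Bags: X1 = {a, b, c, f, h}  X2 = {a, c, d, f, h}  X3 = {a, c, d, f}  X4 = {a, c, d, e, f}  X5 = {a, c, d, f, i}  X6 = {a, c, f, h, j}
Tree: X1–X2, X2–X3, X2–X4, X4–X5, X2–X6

No — vertex g appears in no bag.

A tree decomposition must satisfy three properties: every vertex lies in some bag; for every edge, both endpoints lie together in some bag; and for every vertex, the bags containing it form a connected subtree. Here vertex g appears in no bag, so the decomposition is invalid.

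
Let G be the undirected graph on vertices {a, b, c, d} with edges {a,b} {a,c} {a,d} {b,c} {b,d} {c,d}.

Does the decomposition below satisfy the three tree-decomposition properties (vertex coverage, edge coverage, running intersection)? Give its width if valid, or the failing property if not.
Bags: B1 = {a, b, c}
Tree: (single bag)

No — vertex d appears in no bag.

A tree decomposition must satisfy three properties: every vertex lies in some bag; for every edge, both endpoints lie together in some bag; and for every vertex, the bags containing it form a connected subtree. Here vertex d appears in no bag, so the decomposition is invalid.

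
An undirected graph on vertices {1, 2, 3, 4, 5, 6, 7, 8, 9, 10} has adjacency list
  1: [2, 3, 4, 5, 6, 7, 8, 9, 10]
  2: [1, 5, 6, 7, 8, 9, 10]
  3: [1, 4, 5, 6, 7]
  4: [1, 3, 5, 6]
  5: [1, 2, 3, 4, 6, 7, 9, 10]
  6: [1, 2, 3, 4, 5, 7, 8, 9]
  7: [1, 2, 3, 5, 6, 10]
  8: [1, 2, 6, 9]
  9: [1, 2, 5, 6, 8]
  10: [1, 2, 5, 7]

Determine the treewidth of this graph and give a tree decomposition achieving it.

Each bag holds 5 vertices, so the decomposition has width 4, which upper-bounds the treewidth. For the lower bound, the 5 vertices {1, 2, 6, 8, 9} are pairwise adjacent, and any tree decomposition puts a clique entirely inside one bag — forcing width ≥ 4. Hence tw(G) = 4 exactly.

Treewidth 4.
One optimal decomposition is:
Bags: B1 = {1, 2, 5, 6, 9}  B2 = {1, 2, 6, 8, 9}  B3 = {1, 2, 5, 6, 7}  B4 = {1, 3, 5, 6, 7}  B5 = {1, 2, 5, 7, 10}  B6 = {1, 3, 4, 5, 6}
Tree: B1–B2, B1–B3, B3–B4, B3–B5, B4–B6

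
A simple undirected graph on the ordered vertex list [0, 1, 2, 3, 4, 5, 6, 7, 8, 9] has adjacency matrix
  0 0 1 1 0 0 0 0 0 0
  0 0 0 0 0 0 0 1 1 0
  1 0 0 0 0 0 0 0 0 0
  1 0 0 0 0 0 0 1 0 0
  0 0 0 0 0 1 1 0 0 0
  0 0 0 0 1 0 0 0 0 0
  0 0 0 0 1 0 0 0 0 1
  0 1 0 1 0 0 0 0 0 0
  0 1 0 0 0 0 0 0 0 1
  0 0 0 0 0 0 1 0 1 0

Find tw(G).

A width-1 tree decomposition is:
Bags: B1 = {0, 2}  B2 = {0, 3}  B3 = {3, 7}  B4 = {1, 7}  B5 = {1, 8}  B6 = {8, 9}  B7 = {6, 9}  B8 = {4, 6}  B9 = {4, 5}
Tree: B1–B2, B2–B3, B3–B4, B4–B5, B5–B6, B6–B7, B7–B8, B8–B9
The largest bag has 2 vertices, giving width 1; this decomposition certifies tw(G) ≤ 1. Any graph with an edge has treewidth ≥ 1, and G has the edge 2–0. The upper and lower bounds meet at 1, so that is the treewidth.

1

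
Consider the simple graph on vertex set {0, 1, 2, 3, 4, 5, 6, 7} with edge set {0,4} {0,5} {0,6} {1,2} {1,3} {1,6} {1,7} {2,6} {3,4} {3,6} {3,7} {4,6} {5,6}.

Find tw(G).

2

A width-2 tree decomposition is:
Bags: B1 = {1, 3, 7}  B2 = {1, 3, 6}  B3 = {3, 4, 6}  B4 = {0, 4, 6}  B5 = {1, 2, 6}  B6 = {0, 5, 6}
Tree: B1–B2, B2–B3, B3–B4, B2–B5, B4–B6
Every bag has size at most 3, so the width is 3 − 1 = 2 and tw(G) ≤ 2. Conversely, {0, 4, 6} is a clique of size 3, and the vertices of any clique must share a bag in every tree decomposition; so some bag has ≥ 3 vertices and tw(G) ≥ 2. Hence tw(G) = 2 exactly.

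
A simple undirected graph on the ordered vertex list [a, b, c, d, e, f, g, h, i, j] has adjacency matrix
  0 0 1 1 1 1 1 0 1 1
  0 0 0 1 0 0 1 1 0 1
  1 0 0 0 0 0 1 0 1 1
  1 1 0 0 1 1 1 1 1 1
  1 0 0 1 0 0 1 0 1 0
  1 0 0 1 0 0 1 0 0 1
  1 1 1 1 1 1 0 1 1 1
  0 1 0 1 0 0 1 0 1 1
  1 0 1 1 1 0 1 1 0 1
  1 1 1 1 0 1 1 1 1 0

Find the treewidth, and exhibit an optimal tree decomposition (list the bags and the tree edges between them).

Each bag holds 5 vertices, so the decomposition has width 4, which upper-bounds the treewidth. On the other hand G contains the 5-clique {a, d, f, g, j}. A clique must lie in a single bag of any decomposition, so no decomposition can have width below 4. Combining the bounds, tw(G) = 4.

Treewidth 4.
One optimal decomposition is:
Bags: B1 = {b, d, g, h, j}  B2 = {d, g, h, i, j}  B3 = {a, d, g, i, j}  B4 = {a, d, e, g, i}  B5 = {a, c, g, i, j}  B6 = {a, d, f, g, j}
Tree: B1–B2, B2–B3, B3–B4, B3–B5, B3–B6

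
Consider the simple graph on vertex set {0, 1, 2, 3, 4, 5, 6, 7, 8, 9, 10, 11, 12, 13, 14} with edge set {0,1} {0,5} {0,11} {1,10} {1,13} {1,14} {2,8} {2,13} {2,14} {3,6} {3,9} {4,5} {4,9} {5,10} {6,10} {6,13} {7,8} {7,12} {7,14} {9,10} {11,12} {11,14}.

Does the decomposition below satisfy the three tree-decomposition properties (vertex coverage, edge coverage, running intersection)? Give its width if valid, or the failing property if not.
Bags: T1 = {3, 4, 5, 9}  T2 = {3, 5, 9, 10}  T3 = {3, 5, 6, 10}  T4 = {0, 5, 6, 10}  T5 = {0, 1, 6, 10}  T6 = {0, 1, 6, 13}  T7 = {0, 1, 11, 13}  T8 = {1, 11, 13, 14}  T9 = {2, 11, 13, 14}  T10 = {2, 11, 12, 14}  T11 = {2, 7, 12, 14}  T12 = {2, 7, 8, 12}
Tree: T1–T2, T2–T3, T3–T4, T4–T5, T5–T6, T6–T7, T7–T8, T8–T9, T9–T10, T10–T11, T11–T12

Yes; width 3.

Vertex coverage: the bags together contain {0, 1, 2, 3, 4, 5, 6, 7, 8, 9, 10, 11, 12, 13, 14}, the full vertex set. Edge coverage: each edge of G has both endpoints in at least one bag. Running intersection: for every vertex, the bags containing it form a connected subtree. All three properties hold, so this is a valid tree decomposition of width max|bag| − 1 = 3, and hence tw(G) ≤ 3.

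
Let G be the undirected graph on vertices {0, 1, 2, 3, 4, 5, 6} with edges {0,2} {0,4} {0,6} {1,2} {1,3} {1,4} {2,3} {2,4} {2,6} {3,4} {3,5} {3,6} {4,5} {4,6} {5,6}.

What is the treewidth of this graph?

3

A width-3 tree decomposition is:
Bags: B1 = {1, 2, 3, 4}  B2 = {2, 3, 4, 6}  B3 = {3, 4, 5, 6}  B4 = {0, 2, 4, 6}
Tree: B1–B2, B2–B3, B2–B4
Each bag holds 4 vertices, so the decomposition has width 3, which upper-bounds the treewidth. For the lower bound, the 4 vertices {0, 2, 4, 6} are pairwise adjacent, and any tree decomposition puts a clique entirely inside one bag — forcing width ≥ 3. Combining the bounds, tw(G) = 3.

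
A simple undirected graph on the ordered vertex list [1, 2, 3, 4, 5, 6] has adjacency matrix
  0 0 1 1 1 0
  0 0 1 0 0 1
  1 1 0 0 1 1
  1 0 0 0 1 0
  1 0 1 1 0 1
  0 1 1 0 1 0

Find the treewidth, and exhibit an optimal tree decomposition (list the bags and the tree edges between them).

Each bag holds 3 vertices, so the decomposition has width 2, which upper-bounds the treewidth. Conversely, {2, 3, 6} is a clique of size 3, and the vertices of any clique must share a bag in every tree decomposition; so some bag has ≥ 3 vertices and tw(G) ≥ 2. The upper and lower bounds meet at 2, so that is the treewidth.

Treewidth 2.
One optimal decomposition is:
Bags: B1 = {1, 3, 5}  B2 = {3, 5, 6}  B3 = {2, 3, 6}  B4 = {1, 4, 5}
Tree: B1–B2, B2–B3, B1–B4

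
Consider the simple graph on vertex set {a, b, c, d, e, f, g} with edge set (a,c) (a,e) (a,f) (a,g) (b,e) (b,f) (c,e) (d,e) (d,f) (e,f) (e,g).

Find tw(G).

2

A width-2 tree decomposition is:
Bags: B1 = {d, e, f}  B2 = {a, e, f}  B3 = {b, e, f}  B4 = {a, e, g}  B5 = {a, c, e}
Tree: B1–B2, B1–B3, B2–B4, B4–B5
Each bag holds 3 vertices, so the decomposition has width 2, which upper-bounds the treewidth. Conversely, {a, e, g} is a clique of size 3, and the vertices of any clique must share a bag in every tree decomposition; so some bag has ≥ 3 vertices and tw(G) ≥ 2. Therefore the treewidth is 2.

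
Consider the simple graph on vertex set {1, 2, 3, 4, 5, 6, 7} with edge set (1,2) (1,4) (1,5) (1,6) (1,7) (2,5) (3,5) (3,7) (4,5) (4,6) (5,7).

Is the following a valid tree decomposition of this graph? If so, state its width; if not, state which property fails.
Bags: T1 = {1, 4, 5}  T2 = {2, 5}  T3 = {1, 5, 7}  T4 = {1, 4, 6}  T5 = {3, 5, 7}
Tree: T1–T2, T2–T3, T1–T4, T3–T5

No — edge (1,2) lies in no bag.

A tree decomposition must satisfy three properties: every vertex lies in some bag; for every edge, both endpoints lie together in some bag; and for every vertex, the bags containing it form a connected subtree. Here edge (1,2) lies in no bag, so the decomposition is invalid.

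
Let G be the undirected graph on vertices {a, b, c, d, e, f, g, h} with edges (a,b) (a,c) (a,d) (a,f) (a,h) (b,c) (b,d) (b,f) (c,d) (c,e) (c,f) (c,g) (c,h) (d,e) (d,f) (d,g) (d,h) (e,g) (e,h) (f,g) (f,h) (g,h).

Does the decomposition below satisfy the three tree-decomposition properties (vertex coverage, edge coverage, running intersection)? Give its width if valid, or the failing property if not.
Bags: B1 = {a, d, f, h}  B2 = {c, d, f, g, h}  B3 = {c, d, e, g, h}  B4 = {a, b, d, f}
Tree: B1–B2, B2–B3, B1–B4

No — edge (c,a) lies in no bag.

A tree decomposition must satisfy three properties: every vertex lies in some bag; for every edge, both endpoints lie together in some bag; and for every vertex, the bags containing it form a connected subtree. Here edge (c,a) lies in no bag, so the decomposition is invalid.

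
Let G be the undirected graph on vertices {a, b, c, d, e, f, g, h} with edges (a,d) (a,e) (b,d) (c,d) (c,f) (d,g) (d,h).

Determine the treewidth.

1

A width-1 tree decomposition is:
Bags: B1 = {c, d}  B2 = {a, d}  B3 = {d, h}  B4 = {c, f}  B5 = {a, e}  B6 = {b, d}  B7 = {d, g}
Tree: B1–B2, B1–B3, B1–B4, B2–B5, B1–B6, B3–B7
The largest bag has 2 vertices, giving width 1; this decomposition certifies tw(G) ≤ 1. Any graph with an edge has treewidth ≥ 1, and G has the edge c–d. Therefore the treewidth is 1.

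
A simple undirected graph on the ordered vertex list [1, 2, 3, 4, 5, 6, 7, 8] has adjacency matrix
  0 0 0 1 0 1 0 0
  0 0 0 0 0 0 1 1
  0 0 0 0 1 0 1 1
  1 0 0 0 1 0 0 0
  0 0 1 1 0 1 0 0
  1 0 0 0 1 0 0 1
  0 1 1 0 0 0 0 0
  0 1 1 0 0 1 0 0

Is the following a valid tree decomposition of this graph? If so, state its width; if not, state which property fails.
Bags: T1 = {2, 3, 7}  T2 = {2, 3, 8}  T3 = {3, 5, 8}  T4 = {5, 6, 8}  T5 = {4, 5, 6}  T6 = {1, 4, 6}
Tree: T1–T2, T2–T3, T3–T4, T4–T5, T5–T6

Vertex coverage: the bags together contain {1, 2, 3, 4, 5, 6, 7, 8}, the full vertex set. Edge coverage: each edge of G has both endpoints in at least one bag. Running intersection: for every vertex, the bags containing it form a connected subtree. All three properties hold, so this is a valid tree decomposition of width max|bag| − 1 = 2, and hence tw(G) ≤ 2.

Yes; width 2.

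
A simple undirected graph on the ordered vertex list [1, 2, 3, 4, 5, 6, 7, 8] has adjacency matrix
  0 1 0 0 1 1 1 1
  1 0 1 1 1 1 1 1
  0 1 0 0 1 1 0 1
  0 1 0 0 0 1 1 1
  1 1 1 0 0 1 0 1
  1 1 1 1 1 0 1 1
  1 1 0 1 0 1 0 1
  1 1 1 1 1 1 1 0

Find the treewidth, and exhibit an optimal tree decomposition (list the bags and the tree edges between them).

Treewidth 4.
One optimal decomposition is:
Bags: B1 = {2, 3, 5, 6, 8}  B2 = {1, 2, 5, 6, 8}  B3 = {1, 2, 6, 7, 8}  B4 = {2, 4, 6, 7, 8}
Tree: B1–B2, B2–B3, B3–B4

Each bag holds 5 vertices, so the decomposition has width 4, which upper-bounds the treewidth. For the lower bound, the 5 vertices {1, 2, 5, 6, 8} are pairwise adjacent, and any tree decomposition puts a clique entirely inside one bag — forcing width ≥ 4. Hence tw(G) = 4 exactly.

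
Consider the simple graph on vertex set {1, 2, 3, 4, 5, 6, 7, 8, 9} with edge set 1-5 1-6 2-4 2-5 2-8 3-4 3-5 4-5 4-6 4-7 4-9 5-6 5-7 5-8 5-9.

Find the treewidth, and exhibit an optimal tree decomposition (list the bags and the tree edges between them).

The largest bag has 3 vertices, giving width 2; this decomposition certifies tw(G) ≤ 2. For the lower bound, the 3 vertices {2, 5, 8} are pairwise adjacent, and any tree decomposition puts a clique entirely inside one bag — forcing width ≥ 2. Combining the bounds, tw(G) = 2.

Treewidth 2.
One optimal decomposition is:
Bags: B1 = {2, 4, 5}  B2 = {4, 5, 7}  B3 = {3, 4, 5}  B4 = {4, 5, 9}  B5 = {2, 5, 8}  B6 = {4, 5, 6}  B7 = {1, 5, 6}
Tree: B1–B2, B2–B3, B1–B4, B1–B5, B2–B6, B6–B7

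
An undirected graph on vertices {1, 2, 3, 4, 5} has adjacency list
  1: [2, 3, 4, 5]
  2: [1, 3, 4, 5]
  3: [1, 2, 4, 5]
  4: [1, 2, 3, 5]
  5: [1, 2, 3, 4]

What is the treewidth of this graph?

4

A width-4 tree decomposition is:
Bags: B1 = {1, 2, 3, 4, 5}
Tree: (single bag)
With just one bag of size 5, the width is 5 − 1 = 4, so tw(G) ≤ 4. Conversely, {1, 2, 3, 4, 5} is a clique of size 5, and the vertices of any clique must share a bag in every tree decomposition; so some bag has ≥ 5 vertices and tw(G) ≥ 4. Hence tw(G) = 4 exactly.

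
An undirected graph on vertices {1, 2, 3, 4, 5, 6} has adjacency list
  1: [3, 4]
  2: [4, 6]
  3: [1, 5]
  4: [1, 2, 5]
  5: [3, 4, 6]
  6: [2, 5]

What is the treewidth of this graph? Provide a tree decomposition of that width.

The largest bag has 3 vertices, giving width 2; this decomposition certifies tw(G) ≤ 2. For the lower bound, G contains the cycle 3–1–4–5–3, so G is not a forest; only forests have treewidth ≤ 1, hence tw(G) ≥ 2. Combining the bounds, tw(G) = 2.

Treewidth 2.
Bags: B1 = {1, 3, 5}  B2 = {1, 4, 5}  B3 = {4, 5, 6}  B4 = {2, 4, 6}
Tree: B1–B2, B2–B3, B3–B4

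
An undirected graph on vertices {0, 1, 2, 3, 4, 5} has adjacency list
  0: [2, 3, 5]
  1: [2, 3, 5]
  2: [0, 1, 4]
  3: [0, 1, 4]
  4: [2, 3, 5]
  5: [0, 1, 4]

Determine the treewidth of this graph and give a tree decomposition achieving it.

Treewidth 3.
Bags: B1 = {1, 2, 3, 5}  B2 = {2, 3, 4, 5}  B3 = {0, 2, 3, 5}
Tree: B1–B2, B2–B3

The largest bag has 4 vertices, giving width 3; this decomposition certifies tw(G) ≤ 3. For the lower bound: the 4 vertex sets {1,3}, {2,4}, {5}, {0} are disjoint, each induces a connected subgraph, and every pair is joined by at least one edge of G. Contracting each set to a single vertex therefore yields K_{4} as a minor, and since treewidth is minor-monotone, tw(G) ≥ tw(K_{4}) = 3. Therefore the treewidth is 3.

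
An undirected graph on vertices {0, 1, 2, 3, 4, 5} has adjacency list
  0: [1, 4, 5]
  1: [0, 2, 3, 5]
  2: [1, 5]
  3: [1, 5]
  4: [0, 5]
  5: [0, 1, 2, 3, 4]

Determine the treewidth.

2

A width-2 tree decomposition is:
Bags: B1 = {0, 1, 5}  B2 = {0, 4, 5}  B3 = {1, 2, 5}  B4 = {1, 3, 5}
Tree: B1–B2, B1–B3, B3–B4
Every bag has size at most 3, so the width is 3 − 1 = 2 and tw(G) ≤ 2. For the lower bound, the 3 vertices {0, 1, 5} are pairwise adjacent, and any tree decomposition puts a clique entirely inside one bag — forcing width ≥ 2. The upper and lower bounds meet at 2, so that is the treewidth.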